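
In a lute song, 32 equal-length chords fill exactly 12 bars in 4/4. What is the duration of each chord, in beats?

1.5 beats

12 bars × 4 beats/bar = 48 beats total.
48 beats ÷ 32 chords = 1.5 beats per chord.
(That is a dotted quarter note.)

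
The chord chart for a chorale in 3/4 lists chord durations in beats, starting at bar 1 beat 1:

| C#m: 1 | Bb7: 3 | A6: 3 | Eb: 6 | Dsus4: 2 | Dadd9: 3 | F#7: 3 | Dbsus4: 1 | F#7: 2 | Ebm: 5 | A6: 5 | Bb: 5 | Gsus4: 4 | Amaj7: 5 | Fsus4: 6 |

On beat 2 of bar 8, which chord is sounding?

F#7

Beat 2 of bar 8 is beat (8−1)×3 + 2 = 23 overall.
Running totals: C#m ends at 1, Bb7 ends at 4, A6 ends at 7, Eb ends at 13, Dsus4 ends at 15, Dadd9 ends at 18, F#7 ends at 21, Dbsus4 ends at 22, F#7 ends at 24.
Beat 23 falls within F#7.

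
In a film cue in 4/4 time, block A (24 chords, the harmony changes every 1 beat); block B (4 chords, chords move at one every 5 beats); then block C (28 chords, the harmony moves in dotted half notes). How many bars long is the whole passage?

32 bars

A: 24 × 1 = 24 beats = 6 bars.
B: 4 × 5 = 20 beats = 5 bars.
C: 28 × 3 = 84 beats = 21 bars.
Total: 6 + 5 + 21 = 32 bars.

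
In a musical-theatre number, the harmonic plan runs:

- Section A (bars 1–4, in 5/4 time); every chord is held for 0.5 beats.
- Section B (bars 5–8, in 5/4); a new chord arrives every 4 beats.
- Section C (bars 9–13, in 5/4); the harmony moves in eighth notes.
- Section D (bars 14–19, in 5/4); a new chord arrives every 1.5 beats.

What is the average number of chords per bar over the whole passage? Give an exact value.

A: 4 × 5 = 20 beats ÷ 0.5 = 40 chords.
B: 4 × 5 = 20 beats ÷ 4 = 5 chords.
C: 5 × 5 = 25 beats ÷ 0.5 = 50 chords.
D: 6 × 5 = 30 beats ÷ 1.5 = 20 chords.
Overall: 115 chords over 19 bars → 115/19 = 115/19 chords per bar.

115/19 chords per bar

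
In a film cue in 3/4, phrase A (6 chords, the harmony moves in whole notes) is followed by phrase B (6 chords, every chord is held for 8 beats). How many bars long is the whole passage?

24 bars

A: 6 × 4 = 24 beats = 8 bars.
B: 6 × 8 = 48 beats = 16 bars.
Total: 8 + 16 = 24 bars.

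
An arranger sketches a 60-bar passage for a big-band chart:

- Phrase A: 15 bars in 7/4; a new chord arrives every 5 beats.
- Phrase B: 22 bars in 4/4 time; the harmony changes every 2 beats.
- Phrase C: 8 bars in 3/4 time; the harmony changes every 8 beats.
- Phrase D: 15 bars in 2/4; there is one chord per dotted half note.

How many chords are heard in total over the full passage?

A has 105 beats and chords last 5 each, so 21 chords.
B has 88 beats and chords last 2 each, so 44 chords.
C has 24 beats and chords last 8 each, so 3 chords.
D has 30 beats and chords last 3 each, so 10 chords.
Total: 21 + 44 + 3 + 10 = 78.

78 chords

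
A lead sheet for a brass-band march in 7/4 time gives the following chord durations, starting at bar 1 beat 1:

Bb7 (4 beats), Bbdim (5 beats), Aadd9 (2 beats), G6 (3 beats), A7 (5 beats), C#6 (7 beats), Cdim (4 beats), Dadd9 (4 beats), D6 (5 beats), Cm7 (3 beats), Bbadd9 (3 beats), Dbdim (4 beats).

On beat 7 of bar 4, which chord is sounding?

Beat 7 of bar 4 is beat (4−1)×7 + 7 = 28 overall.
Running totals: Bb7 ends at 4, Bbdim ends at 9, Aadd9 ends at 11, G6 ends at 14, A7 ends at 19, C#6 ends at 26, Cdim ends at 30.
Beat 28 falls within Cdim.

Cdim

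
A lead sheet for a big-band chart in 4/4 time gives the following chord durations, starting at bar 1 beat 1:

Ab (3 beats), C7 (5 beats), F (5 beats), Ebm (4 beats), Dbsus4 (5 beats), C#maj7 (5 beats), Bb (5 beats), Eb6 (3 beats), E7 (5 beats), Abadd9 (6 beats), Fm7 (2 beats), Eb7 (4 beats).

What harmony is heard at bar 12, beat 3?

Fm7

Beat 3 of bar 12 is beat (12−1)×4 + 3 = 47 overall.
Running totals: Ab ends at 3, C7 ends at 8, F ends at 13, Ebm ends at 17, Dbsus4 ends at 22, C#maj7 ends at 27, Bb ends at 32, Eb6 ends at 35, E7 ends at 40, Abadd9 ends at 46, Fm7 ends at 48.
Beat 47 falls within Fm7.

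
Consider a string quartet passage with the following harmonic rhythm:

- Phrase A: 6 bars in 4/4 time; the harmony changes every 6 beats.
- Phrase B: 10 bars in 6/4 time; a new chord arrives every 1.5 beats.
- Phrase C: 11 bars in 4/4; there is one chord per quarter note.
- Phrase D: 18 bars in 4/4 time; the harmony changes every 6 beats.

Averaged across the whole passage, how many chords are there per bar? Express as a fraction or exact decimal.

A: 6 × 4 = 24 beats ÷ 6 = 4 chords.
B: 10 × 6 = 60 beats ÷ 1.5 = 40 chords.
C: 11 × 4 = 44 beats ÷ 1 = 44 chords.
D: 18 × 4 = 72 beats ÷ 6 = 12 chords.
Overall: 100 chords over 45 bars → 100/45 = 20/9 chords per bar.

20/9 chords per bar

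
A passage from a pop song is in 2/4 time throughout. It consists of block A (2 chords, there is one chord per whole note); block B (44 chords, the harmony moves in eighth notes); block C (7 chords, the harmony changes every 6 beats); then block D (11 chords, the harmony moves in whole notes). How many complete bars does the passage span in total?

58 bars

A: 2 × 4 = 8 beats = 4 bars.
B: 44 × 0.5 = 22 beats = 11 bars.
C: 7 × 6 = 42 beats = 21 bars.
D: 11 × 4 = 44 beats = 22 bars.
Total: 4 + 11 + 21 + 22 = 58 bars.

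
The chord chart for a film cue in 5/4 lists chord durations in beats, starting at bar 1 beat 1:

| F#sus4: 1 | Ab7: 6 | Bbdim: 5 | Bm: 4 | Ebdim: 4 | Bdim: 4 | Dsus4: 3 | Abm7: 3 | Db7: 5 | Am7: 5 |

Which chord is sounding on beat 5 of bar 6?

Abm7

Beat 5 of bar 6 is beat (6−1)×5 + 5 = 30 overall.
Running totals: F#sus4 ends at 1, Ab7 ends at 7, Bbdim ends at 12, Bm ends at 16, Ebdim ends at 20, Bdim ends at 24, Dsus4 ends at 27, Abm7 ends at 30.
Beat 30 falls within Abm7.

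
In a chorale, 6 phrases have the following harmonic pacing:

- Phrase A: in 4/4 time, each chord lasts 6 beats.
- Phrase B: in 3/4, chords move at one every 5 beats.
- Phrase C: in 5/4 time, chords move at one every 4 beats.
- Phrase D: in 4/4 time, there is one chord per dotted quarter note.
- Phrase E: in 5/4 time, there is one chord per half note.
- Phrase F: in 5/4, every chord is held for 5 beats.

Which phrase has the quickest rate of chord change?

Phrase D

A: each chord is 6 beats in 4/4, so 2/3 per bar.
B: each chord is 5 beats in 3/4, so 0.6 per bar.
C: each chord is 4 beats in 5/4, so 1.25 per bar.
D: each chord is 1.5 beats in 4/4, so 8/3 per bar.
E: each chord is 2 beats in 5/4, so 2.5 per bar.
F: each chord is 5 beats in 5/4, so 1 per bar.
Fastest is D at 8/3 chords/bar.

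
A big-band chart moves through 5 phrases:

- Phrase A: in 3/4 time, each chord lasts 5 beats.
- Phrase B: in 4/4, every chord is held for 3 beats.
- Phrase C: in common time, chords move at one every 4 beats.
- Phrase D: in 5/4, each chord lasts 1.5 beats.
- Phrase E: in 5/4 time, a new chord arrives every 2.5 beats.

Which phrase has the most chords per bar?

A: each chord is 5 beats in 3/4, so 0.6 per bar.
B: each chord is 3 beats in 4/4, so 4/3 per bar.
C: each chord is 4 beats in 4/4, so 1 per bar.
D: each chord is 1.5 beats in 5/4, so 10/3 per bar.
E: each chord is 2.5 beats in 5/4, so 2 per bar.
Fastest is D at 10/3 chords/bar.

Phrase D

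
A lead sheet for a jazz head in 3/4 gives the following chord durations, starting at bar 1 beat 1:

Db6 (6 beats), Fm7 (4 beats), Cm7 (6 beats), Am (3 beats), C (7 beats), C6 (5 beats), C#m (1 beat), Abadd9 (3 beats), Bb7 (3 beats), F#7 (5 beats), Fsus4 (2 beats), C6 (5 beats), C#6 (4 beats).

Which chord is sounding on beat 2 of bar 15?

Beat 2 of bar 15 is beat (15−1)×3 + 2 = 44 overall.
Running totals: Db6 ends at 6, Fm7 ends at 10, Cm7 ends at 16, Am ends at 19, C ends at 26, C6 ends at 31, C#m ends at 32, Abadd9 ends at 35, Bb7 ends at 38, F#7 ends at 43, Fsus4 ends at 45.
Beat 44 falls within Fsus4.

Fsus4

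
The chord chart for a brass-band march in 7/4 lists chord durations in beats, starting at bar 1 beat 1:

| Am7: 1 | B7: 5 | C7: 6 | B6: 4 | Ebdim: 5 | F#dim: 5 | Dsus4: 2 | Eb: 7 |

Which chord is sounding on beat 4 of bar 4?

Beat 4 of bar 4 is beat (4−1)×7 + 4 = 25 overall.
Running totals: Am7 ends at 1, B7 ends at 6, C7 ends at 12, B6 ends at 16, Ebdim ends at 21, F#dim ends at 26.
Beat 25 falls within F#dim.

F#dim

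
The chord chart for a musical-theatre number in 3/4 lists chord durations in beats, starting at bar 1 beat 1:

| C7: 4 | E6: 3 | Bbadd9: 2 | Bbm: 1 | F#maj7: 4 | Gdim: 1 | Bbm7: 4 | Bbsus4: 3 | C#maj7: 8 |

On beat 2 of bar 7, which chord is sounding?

Bbsus4

Beat 2 of bar 7 is beat (7−1)×3 + 2 = 20 overall.
Running totals: C7 ends at 4, E6 ends at 7, Bbadd9 ends at 9, Bbm ends at 10, F#maj7 ends at 14, Gdim ends at 15, Bbm7 ends at 19, Bbsus4 ends at 22.
Beat 20 falls within Bbsus4.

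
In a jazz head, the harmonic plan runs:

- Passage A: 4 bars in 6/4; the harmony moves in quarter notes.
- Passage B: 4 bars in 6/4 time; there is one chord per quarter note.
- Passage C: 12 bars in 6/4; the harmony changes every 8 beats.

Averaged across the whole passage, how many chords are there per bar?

2.85 chords per bar

A: 4 bars of 6 beats is 24 beats; at 1 beat each that's 24 chords.
B: 4 bars of 6 beats is 24 beats; at 1 beat each that's 24 chords.
C: 12 bars of 6 beats is 72 beats; at 8 beats each that's 9 chords.
Overall: 57 chords over 20 bars → 57/20 = 2.85 chords per bar.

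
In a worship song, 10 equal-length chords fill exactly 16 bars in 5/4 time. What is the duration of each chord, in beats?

8 beats

16 bars × 5 beats/bar = 80 beats total.
80 beats ÷ 10 chords = 8 beats per chord.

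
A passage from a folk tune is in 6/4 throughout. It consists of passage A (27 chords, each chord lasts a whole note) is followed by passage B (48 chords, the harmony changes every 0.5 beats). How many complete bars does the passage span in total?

A: 27 × 4 = 108 beats = 18 bars.
B: 48 × 0.5 = 24 beats = 4 bars.
Total: 18 + 4 = 22 bars.

22 bars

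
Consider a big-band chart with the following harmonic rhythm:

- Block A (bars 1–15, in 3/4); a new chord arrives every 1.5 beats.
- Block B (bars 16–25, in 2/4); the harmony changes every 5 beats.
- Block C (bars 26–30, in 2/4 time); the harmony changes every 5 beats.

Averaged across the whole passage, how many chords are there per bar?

1.2 chords per bar

A: 15 bars of 3 beats is 45 beats; at 1.5 beats each that's 30 chords.
B: 10 bars of 2 beats is 20 beats; at 5 beats each that's 4 chords.
C: 5 bars of 2 beats is 10 beats; at 5 beats each that's 2 chords.
Overall: 36 chords over 30 bars → 36/30 = 1.2 chords per bar.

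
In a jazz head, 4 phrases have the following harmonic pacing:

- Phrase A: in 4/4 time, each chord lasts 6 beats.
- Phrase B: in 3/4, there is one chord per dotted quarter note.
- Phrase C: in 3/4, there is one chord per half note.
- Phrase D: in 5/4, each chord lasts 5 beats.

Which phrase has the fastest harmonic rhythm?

A: each chord is 6 beats in 4/4, so 2/3 per bar.
B: each chord is 1.5 beats in 3/4, so 2 per bar.
C: each chord is 2 beats in 3/4, so 1.5 per bar.
D: each chord is 5 beats in 5/4, so 1 per bar.
Fastest is B at 2 chords/bar.

Phrase B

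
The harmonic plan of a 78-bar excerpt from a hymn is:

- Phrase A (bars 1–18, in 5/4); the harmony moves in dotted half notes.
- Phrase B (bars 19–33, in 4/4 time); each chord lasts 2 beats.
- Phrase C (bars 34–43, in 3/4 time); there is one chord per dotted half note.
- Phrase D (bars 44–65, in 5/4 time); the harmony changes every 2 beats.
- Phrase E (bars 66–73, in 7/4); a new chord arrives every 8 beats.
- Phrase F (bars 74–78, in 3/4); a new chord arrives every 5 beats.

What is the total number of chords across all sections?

A: 18·5 = 90 beats, 90/3 = 30 chords.
B: 15·4 = 60 beats, 60/2 = 30 chords.
C: 10·3 = 30 beats, 30/3 = 10 chords.
D: 22·5 = 110 beats, 110/2 = 55 chords.
E: 8·7 = 56 beats, 56/8 = 7 chords.
F: 5·3 = 15 beats, 15/5 = 3 chords.
Total: 30 + 30 + 10 + 55 + 7 + 3 = 135.

135 chords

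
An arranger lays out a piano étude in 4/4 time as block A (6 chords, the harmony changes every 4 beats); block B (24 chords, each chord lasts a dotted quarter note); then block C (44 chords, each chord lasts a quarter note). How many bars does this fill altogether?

26 bars

A: 6 × 4 = 24 beats = 6 bars.
B: 24 × 1.5 = 36 beats = 9 bars.
C: 44 × 1 = 44 beats = 11 bars.
Total: 6 + 9 + 11 = 26 bars.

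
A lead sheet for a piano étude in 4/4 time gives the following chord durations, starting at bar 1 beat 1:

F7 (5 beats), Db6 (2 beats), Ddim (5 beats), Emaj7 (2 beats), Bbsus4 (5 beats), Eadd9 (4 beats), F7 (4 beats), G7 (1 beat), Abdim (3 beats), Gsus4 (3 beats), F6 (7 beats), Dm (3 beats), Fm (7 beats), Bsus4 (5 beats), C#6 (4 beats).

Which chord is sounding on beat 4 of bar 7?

G7

Beat 4 of bar 7 is beat (7−1)×4 + 4 = 28 overall.
Running totals: F7 ends at 5, Db6 ends at 7, Ddim ends at 12, Emaj7 ends at 14, Bbsus4 ends at 19, Eadd9 ends at 23, F7 ends at 27, G7 ends at 28.
Beat 28 falls within G7.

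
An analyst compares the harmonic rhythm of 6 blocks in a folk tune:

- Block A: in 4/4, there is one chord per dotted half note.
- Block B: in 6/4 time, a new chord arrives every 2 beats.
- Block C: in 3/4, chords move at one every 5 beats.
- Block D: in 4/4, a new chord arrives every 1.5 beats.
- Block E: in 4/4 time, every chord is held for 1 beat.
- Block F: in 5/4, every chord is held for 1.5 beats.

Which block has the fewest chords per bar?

A: 4 beats/bar ÷ 3 beats/chord = 4/3 chords/bar.
B: 6 beats/bar ÷ 2 beats/chord = 3 chords/bar.
C: 3 beats/bar ÷ 5 beats/chord = 0.6 chords/bar.
D: 4 beats/bar ÷ 1.5 beats/chord = 8/3 chords/bar.
E: 4 beats/bar ÷ 1 beat/chord = 4 chords/bar.
F: 5 beats/bar ÷ 1.5 beats/chord = 10/3 chords/bar.
Slowest is C at 0.6 chords/bar.

Block C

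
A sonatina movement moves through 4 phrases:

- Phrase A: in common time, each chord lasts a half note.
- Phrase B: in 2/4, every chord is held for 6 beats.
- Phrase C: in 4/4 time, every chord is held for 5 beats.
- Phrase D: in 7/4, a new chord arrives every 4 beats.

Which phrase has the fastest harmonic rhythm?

Phrase A

A: each chord is 2 beats in 4/4, so 2 per bar.
B: each chord is 6 beats in 2/4, so 1/3 per bar.
C: each chord is 5 beats in 4/4, so 0.8 per bar.
D: each chord is 4 beats in 7/4, so 1.75 per bar.
Fastest is A at 2 chords/bar.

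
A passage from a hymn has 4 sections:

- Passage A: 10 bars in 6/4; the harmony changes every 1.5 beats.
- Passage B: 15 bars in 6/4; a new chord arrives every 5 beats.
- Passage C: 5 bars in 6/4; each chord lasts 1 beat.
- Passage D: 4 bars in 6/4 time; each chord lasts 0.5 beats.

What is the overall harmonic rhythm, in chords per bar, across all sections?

A: 10 × 6 = 60 beats ÷ 1.5 = 40 chords.
B: 15 × 6 = 90 beats ÷ 5 = 18 chords.
C: 5 × 6 = 30 beats ÷ 1 = 30 chords.
D: 4 × 6 = 24 beats ÷ 0.5 = 48 chords.
Overall: 136 chords over 34 bars → 136/34 = 4 chords per bar.

4 chords per bar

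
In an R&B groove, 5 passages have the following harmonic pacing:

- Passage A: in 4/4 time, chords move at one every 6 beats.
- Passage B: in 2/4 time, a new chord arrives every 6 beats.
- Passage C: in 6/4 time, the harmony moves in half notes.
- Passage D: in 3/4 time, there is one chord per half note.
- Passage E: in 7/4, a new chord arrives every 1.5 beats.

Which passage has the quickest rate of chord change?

Passage E

A: 4/6 = 2/3 chords/bar.
B: 2/6 = 1/3 chords/bar.
C: 6/2 = 3 chords/bar.
D: 3/2 = 1.5 chords/bar.
E: 7/1.5 = 14/3 chords/bar.
Fastest is E at 14/3 chords/bar.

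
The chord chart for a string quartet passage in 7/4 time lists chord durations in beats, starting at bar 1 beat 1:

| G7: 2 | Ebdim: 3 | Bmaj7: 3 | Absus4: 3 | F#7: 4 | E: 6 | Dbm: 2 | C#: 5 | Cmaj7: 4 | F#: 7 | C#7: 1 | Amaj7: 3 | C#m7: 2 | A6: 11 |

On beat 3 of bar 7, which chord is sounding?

C#m7

Beat 3 of bar 7 is beat (7−1)×7 + 3 = 45 overall.
Running totals: G7 ends at 2, Ebdim ends at 5, Bmaj7 ends at 8, Absus4 ends at 11, F#7 ends at 15, E ends at 21, Dbm ends at 23, C# ends at 28, Cmaj7 ends at 32, F# ends at 39, C#7 ends at 40, Amaj7 ends at 43, C#m7 ends at 45.
Beat 45 falls within C#m7.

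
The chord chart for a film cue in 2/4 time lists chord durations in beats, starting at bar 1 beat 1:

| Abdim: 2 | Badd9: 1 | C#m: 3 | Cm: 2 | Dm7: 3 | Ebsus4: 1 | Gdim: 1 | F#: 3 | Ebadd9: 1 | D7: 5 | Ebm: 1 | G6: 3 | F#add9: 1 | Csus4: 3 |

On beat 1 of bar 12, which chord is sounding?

Beat 1 of bar 12 is beat (12−1)×2 + 1 = 23 overall.
Running totals: Abdim ends at 2, Badd9 ends at 3, C#m ends at 6, Cm ends at 8, Dm7 ends at 11, Ebsus4 ends at 12, Gdim ends at 13, F# ends at 16, Ebadd9 ends at 17, D7 ends at 22, Ebm ends at 23.
Beat 23 falls within Ebm.

Ebm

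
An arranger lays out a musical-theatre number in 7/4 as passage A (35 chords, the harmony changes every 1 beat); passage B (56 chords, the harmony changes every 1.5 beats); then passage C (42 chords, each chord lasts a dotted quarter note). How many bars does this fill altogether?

26 bars

A: 35 × 1 = 35 beats = 5 bars.
B: 56 × 1.5 = 84 beats = 12 bars.
C: 42 × 1.5 = 63 beats = 9 bars.
Total: 5 + 12 + 9 = 26 bars.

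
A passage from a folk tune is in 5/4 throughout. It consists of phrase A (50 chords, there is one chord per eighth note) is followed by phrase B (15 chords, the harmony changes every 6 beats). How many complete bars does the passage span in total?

A: 50 × 0.5 = 25 beats = 5 bars.
B: 15 × 6 = 90 beats = 18 bars.
Total: 5 + 18 = 23 bars.

23 bars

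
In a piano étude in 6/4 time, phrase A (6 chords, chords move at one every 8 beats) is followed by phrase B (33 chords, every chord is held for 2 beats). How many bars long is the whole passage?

A: 6 × 8 = 48 beats = 8 bars.
B: 33 × 2 = 66 beats = 11 bars.
Total: 8 + 11 = 19 bars.

19 bars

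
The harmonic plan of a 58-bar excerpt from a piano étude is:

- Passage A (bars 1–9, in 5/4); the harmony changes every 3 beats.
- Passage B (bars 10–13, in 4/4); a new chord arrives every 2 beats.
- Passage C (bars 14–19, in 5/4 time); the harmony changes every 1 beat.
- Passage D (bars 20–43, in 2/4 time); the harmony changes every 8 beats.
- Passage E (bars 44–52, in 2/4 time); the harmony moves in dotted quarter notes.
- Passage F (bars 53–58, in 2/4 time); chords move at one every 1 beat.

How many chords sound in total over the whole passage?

A has 45 beats and chords last 3 each, so 15 chords.
B has 16 beats and chords last 2 each, so 8 chords.
C has 30 beats and chords last 1 each, so 30 chords.
D has 48 beats and chords last 8 each, so 6 chords.
E has 18 beats and chords last 1.5 each, so 12 chords.
F has 12 beats and chords last 1 each, so 12 chords.
Total: 15 + 8 + 30 + 6 + 12 + 12 = 83.

83 chords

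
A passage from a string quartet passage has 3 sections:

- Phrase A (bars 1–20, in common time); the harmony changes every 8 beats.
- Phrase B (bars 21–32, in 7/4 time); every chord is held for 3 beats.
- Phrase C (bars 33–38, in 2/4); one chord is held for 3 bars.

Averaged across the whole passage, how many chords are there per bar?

20/19 chords per bar

A: 20 bars of 4 beats is 80 beats; at 8 beats each that's 10 chords.
B: 12 bars of 7 beats is 84 beats; at 3 beats each that's 28 chords.
C: 6 bars of 2 beats is 12 beats; at 6 beats each that's 2 chords.
Overall: 40 chords over 38 bars → 40/38 = 20/19 chords per bar.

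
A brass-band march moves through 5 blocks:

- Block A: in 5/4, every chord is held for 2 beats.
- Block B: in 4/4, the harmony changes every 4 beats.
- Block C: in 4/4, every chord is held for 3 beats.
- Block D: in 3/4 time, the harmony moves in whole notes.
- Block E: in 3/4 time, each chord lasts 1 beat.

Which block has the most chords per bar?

A: 5/2 = 2.5 chords/bar.
B: 4/4 = 1 chord/bar.
C: 4/3 = 4/3 chords/bar.
D: 3/4 = 0.75 chords/bar.
E: 3/1 = 3 chords/bar.
Fastest is E at 3 chords/bar.

Block E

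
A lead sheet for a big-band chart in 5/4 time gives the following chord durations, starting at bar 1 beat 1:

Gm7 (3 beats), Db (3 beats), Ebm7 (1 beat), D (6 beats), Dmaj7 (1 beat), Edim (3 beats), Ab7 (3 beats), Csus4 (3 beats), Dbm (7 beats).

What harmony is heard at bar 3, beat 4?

Beat 4 of bar 3 is beat (3−1)×5 + 4 = 14 overall.
Running totals: Gm7 ends at 3, Db ends at 6, Ebm7 ends at 7, D ends at 13, Dmaj7 ends at 14.
Beat 14 falls within Dmaj7.

Dmaj7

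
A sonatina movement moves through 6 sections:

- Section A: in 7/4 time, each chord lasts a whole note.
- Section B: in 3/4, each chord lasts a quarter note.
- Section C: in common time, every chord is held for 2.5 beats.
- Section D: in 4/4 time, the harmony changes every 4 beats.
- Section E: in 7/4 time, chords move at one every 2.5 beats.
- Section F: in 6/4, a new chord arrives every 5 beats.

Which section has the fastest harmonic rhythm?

Section B

A: each chord is 4 beats in 7/4, so 1.75 per bar.
B: each chord is 1 beat in 3/4, so 3 per bar.
C: each chord is 2.5 beats in 4/4, so 1.6 per bar.
D: each chord is 4 beats in 4/4, so 1 per bar.
E: each chord is 2.5 beats in 7/4, so 2.8 per bar.
F: each chord is 5 beats in 6/4, so 1.2 per bar.
Fastest is B at 3 chords/bar.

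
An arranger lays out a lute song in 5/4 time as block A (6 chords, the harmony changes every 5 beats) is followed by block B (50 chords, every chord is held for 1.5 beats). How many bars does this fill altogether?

21 bars

A: 6 × 5 = 30 beats = 6 bars.
B: 50 × 1.5 = 75 beats = 15 bars.
Total: 6 + 15 = 21 bars.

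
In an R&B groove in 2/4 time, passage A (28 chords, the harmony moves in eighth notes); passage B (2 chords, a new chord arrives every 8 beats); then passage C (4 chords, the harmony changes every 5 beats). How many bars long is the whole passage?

25 bars

A: 28 × 0.5 = 14 beats = 7 bars.
B: 2 × 8 = 16 beats = 8 bars.
C: 4 × 5 = 20 beats = 10 bars.
Total: 7 + 8 + 10 = 25 bars.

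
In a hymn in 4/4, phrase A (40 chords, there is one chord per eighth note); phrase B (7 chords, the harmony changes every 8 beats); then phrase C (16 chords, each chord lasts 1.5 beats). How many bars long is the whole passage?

A: 40 × 0.5 = 20 beats = 5 bars.
B: 7 × 8 = 56 beats = 14 bars.
C: 16 × 1.5 = 24 beats = 6 bars.
Total: 5 + 14 + 6 = 25 bars.

25 bars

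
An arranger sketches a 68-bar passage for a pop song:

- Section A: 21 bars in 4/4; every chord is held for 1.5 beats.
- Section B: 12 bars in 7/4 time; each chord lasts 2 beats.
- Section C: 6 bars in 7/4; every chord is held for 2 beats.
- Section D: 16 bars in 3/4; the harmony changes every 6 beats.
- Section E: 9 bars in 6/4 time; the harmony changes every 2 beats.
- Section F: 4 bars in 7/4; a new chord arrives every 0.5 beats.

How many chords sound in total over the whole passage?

A: 21 bars × 4 beats = 84 beats; 1.5 beats/chord → 56 chords.
B: 12 bars × 7 beats = 84 beats; 2 beats/chord → 42 chords.
C: 6 bars × 7 beats = 42 beats; 2 beats/chord → 21 chords.
D: 16 bars × 3 beats = 48 beats; 6 beats/chord → 8 chords.
E: 9 bars × 6 beats = 54 beats; 2 beats/chord → 27 chords.
F: 4 bars × 7 beats = 28 beats; 0.5 beats/chord → 56 chords.
Total: 56 + 42 + 21 + 8 + 27 + 56 = 210.

210 chords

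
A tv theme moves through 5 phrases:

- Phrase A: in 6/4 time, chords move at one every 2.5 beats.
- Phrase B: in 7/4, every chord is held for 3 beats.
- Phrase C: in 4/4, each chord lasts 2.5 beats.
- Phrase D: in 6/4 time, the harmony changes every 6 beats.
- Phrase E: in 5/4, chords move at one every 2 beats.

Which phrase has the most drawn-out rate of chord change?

A: 6/2.5 = 2.4 chords/bar.
B: 7/3 = 7/3 chords/bar.
C: 4/2.5 = 1.6 chords/bar.
D: 6/6 = 1 chord/bar.
E: 5/2 = 2.5 chords/bar.
Slowest is D at 1 chords/bar.

Phrase D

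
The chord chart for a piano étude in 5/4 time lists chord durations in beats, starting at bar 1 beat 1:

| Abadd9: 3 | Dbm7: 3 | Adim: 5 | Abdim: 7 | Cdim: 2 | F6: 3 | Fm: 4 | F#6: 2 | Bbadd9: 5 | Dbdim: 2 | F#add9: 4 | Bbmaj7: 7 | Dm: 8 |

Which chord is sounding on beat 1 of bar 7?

Bbadd9

Beat 1 of bar 7 is beat (7−1)×5 + 1 = 31 overall.
Running totals: Abadd9 ends at 3, Dbm7 ends at 6, Adim ends at 11, Abdim ends at 18, Cdim ends at 20, F6 ends at 23, Fm ends at 27, F#6 ends at 29, Bbadd9 ends at 34.
Beat 31 falls within Bbadd9.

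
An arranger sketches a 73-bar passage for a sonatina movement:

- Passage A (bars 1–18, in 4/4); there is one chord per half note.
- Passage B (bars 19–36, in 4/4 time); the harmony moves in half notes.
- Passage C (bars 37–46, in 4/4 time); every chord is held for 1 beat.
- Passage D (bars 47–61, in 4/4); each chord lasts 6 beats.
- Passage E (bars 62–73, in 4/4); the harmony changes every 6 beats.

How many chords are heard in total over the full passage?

A has 72 beats and chords last 2 each, so 36 chords.
B has 72 beats and chords last 2 each, so 36 chords.
C has 40 beats and chords last 1 each, so 40 chords.
D has 60 beats and chords last 6 each, so 10 chords.
E has 48 beats and chords last 6 each, so 8 chords.
Total: 36 + 36 + 40 + 10 + 8 = 130.

130 chords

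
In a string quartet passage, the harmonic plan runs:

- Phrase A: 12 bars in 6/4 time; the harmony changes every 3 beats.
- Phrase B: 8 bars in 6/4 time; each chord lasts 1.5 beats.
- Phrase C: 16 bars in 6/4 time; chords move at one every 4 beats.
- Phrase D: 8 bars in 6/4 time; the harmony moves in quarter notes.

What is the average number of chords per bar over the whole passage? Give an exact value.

32/11 chords per bar

A: 12 × 6 = 72 beats ÷ 3 = 24 chords.
B: 8 × 6 = 48 beats ÷ 1.5 = 32 chords.
C: 16 × 6 = 96 beats ÷ 4 = 24 chords.
D: 8 × 6 = 48 beats ÷ 1 = 48 chords.
Overall: 128 chords over 44 bars → 128/44 = 32/11 chords per bar.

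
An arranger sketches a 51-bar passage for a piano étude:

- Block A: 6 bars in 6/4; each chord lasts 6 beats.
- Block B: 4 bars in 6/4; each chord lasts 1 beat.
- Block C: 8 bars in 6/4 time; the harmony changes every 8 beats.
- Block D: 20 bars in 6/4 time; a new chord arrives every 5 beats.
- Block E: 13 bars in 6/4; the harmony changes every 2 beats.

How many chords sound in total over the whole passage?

99 chords

A: 6 bars × 6 beats = 36 beats; 6 beats/chord → 6 chords.
B: 4 bars × 6 beats = 24 beats; 1 beat/chord → 24 chords.
C: 8 bars × 6 beats = 48 beats; 8 beats/chord → 6 chords.
D: 20 bars × 6 beats = 120 beats; 5 beats/chord → 24 chords.
E: 13 bars × 6 beats = 78 beats; 2 beats/chord → 39 chords.
Total: 6 + 24 + 6 + 24 + 39 = 99.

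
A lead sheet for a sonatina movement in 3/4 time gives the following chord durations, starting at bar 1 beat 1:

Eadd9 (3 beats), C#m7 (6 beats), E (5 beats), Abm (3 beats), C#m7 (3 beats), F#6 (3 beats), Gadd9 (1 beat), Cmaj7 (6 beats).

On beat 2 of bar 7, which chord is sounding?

C#m7

Beat 2 of bar 7 is beat (7−1)×3 + 2 = 20 overall.
Running totals: Eadd9 ends at 3, C#m7 ends at 9, E ends at 14, Abm ends at 17, C#m7 ends at 20.
Beat 20 falls within C#m7.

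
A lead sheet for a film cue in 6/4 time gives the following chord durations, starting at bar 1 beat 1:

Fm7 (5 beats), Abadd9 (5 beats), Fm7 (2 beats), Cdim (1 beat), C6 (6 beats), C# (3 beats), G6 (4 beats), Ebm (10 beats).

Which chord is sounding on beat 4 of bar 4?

C#

Beat 4 of bar 4 is beat (4−1)×6 + 4 = 22 overall.
Running totals: Fm7 ends at 5, Abadd9 ends at 10, Fm7 ends at 12, Cdim ends at 13, C6 ends at 19, C# ends at 22.
Beat 22 falls within C#.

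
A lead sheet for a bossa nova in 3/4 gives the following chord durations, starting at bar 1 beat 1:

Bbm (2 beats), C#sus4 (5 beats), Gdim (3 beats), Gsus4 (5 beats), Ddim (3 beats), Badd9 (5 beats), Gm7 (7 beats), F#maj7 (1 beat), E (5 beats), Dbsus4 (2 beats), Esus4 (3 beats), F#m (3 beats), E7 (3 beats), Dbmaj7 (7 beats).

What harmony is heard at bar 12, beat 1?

E

Beat 1 of bar 12 is beat (12−1)×3 + 1 = 34 overall.
Running totals: Bbm ends at 2, C#sus4 ends at 7, Gdim ends at 10, Gsus4 ends at 15, Ddim ends at 18, Badd9 ends at 23, Gm7 ends at 30, F#maj7 ends at 31, E ends at 36.
Beat 34 falls within E.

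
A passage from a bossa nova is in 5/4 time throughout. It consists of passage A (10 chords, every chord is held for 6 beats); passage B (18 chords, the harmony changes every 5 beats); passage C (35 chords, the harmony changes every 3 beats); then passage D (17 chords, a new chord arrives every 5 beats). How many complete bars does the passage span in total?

68 bars

A: 10 × 6 = 60 beats = 12 bars.
B: 18 × 5 = 90 beats = 18 bars.
C: 35 × 3 = 105 beats = 21 bars.
D: 17 × 5 = 85 beats = 17 bars.
Total: 12 + 18 + 21 + 17 = 68 bars.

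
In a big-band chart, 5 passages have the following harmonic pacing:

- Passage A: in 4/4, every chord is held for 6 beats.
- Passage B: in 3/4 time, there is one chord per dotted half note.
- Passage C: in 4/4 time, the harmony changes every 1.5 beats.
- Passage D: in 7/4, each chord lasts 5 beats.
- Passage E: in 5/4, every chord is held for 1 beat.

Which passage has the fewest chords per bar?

A: 4/6 = 2/3 chords/bar.
B: 3/3 = 1 chord/bar.
C: 4/1.5 = 8/3 chords/bar.
D: 7/5 = 1.4 chords/bar.
E: 5/1 = 5 chords/bar.
Slowest is A at 2/3 chords/bar.

Passage A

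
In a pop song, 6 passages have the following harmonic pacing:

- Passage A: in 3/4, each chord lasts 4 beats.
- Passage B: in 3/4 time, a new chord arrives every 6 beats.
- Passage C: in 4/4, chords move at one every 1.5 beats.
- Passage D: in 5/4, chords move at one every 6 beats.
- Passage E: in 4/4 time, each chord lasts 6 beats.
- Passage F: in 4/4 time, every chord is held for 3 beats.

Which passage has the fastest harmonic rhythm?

Passage C

A: each chord is 4 beats in 3/4, so 0.75 per bar.
B: each chord is 6 beats in 3/4, so 0.5 per bar.
C: each chord is 1.5 beats in 4/4, so 8/3 per bar.
D: each chord is 6 beats in 5/4, so 5/6 per bar.
E: each chord is 6 beats in 4/4, so 2/3 per bar.
F: each chord is 3 beats in 4/4, so 4/3 per bar.
Fastest is C at 8/3 chords/bar.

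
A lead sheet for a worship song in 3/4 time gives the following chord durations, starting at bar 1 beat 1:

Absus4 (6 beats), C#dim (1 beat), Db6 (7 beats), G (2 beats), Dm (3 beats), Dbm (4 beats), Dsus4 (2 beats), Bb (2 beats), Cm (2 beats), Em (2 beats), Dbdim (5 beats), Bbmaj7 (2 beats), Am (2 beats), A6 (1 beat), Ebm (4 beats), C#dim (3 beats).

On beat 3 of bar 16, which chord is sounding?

C#dim

Beat 3 of bar 16 is beat (16−1)×3 + 3 = 48 overall.
Running totals: Absus4 ends at 6, C#dim ends at 7, Db6 ends at 14, G ends at 16, Dm ends at 19, Dbm ends at 23, Dsus4 ends at 25, Bb ends at 27, Cm ends at 29, Em ends at 31, Dbdim ends at 36, Bbmaj7 ends at 38, Am ends at 40, A6 ends at 41, Ebm ends at 45, C#dim ends at 48.
Beat 48 falls within C#dim.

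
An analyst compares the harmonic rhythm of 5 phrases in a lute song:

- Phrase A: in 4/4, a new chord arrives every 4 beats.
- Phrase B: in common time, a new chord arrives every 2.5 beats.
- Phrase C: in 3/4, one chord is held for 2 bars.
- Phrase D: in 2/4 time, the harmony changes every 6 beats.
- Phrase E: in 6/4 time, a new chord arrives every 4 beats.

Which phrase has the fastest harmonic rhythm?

Phrase B

A: 4 beats/bar ÷ 4 beats/chord = 1 chord/bar.
B: 4 beats/bar ÷ 2.5 beats/chord = 1.6 chords/bar.
C: 3 beats/bar ÷ 6 beats/chord = 0.5 chords/bar.
D: 2 beats/bar ÷ 6 beats/chord = 1/3 chords/bar.
E: 6 beats/bar ÷ 4 beats/chord = 1.5 chords/bar.
Fastest is B at 1.6 chords/bar.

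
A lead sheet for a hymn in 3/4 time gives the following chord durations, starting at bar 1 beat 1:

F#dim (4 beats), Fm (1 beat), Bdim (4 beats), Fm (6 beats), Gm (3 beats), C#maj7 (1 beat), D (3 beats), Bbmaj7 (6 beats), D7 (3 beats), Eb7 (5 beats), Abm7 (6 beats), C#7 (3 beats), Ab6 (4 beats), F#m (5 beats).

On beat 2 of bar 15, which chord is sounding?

C#7

Beat 2 of bar 15 is beat (15−1)×3 + 2 = 44 overall.
Running totals: F#dim ends at 4, Fm ends at 5, Bdim ends at 9, Fm ends at 15, Gm ends at 18, C#maj7 ends at 19, D ends at 22, Bbmaj7 ends at 28, D7 ends at 31, Eb7 ends at 36, Abm7 ends at 42, C#7 ends at 45.
Beat 44 falls within C#7.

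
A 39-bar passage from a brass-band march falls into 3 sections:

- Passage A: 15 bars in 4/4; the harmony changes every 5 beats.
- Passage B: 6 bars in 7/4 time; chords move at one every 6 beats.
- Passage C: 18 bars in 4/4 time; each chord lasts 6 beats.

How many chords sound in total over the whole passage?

31 chords

A: 15·4 = 60 beats, 60/5 = 12 chords.
B: 6·7 = 42 beats, 42/6 = 7 chords.
C: 18·4 = 72 beats, 72/6 = 12 chords.
Total: 12 + 7 + 12 = 31.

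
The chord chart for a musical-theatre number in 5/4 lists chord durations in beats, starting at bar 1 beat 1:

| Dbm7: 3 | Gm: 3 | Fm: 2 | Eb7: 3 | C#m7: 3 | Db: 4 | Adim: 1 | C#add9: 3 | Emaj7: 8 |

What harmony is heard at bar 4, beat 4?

Adim

Beat 4 of bar 4 is beat (4−1)×5 + 4 = 19 overall.
Running totals: Dbm7 ends at 3, Gm ends at 6, Fm ends at 8, Eb7 ends at 11, C#m7 ends at 14, Db ends at 18, Adim ends at 19.
Beat 19 falls within Adim.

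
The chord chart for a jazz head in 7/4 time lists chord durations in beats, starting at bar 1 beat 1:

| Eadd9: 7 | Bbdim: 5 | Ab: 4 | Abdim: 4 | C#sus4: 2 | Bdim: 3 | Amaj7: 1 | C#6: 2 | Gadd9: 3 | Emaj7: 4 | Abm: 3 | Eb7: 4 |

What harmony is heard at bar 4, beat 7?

Beat 7 of bar 4 is beat (4−1)×7 + 7 = 28 overall.
Running totals: Eadd9 ends at 7, Bbdim ends at 12, Ab ends at 16, Abdim ends at 20, C#sus4 ends at 22, Bdim ends at 25, Amaj7 ends at 26, C#6 ends at 28.
Beat 28 falls within C#6.

C#6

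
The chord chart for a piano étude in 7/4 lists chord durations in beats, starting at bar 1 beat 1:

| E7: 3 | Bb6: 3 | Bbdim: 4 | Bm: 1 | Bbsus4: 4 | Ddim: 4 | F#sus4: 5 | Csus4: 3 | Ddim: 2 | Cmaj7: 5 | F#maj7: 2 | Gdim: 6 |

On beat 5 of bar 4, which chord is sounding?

Beat 5 of bar 4 is beat (4−1)×7 + 5 = 26 overall.
Running totals: E7 ends at 3, Bb6 ends at 6, Bbdim ends at 10, Bm ends at 11, Bbsus4 ends at 15, Ddim ends at 19, F#sus4 ends at 24, Csus4 ends at 27.
Beat 26 falls within Csus4.

Csus4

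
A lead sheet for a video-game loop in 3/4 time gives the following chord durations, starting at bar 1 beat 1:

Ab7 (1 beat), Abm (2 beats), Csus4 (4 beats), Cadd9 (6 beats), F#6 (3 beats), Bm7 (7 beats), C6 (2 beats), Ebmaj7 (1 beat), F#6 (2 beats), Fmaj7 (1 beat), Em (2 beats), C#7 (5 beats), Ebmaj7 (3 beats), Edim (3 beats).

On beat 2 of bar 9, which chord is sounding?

Beat 2 of bar 9 is beat (9−1)×3 + 2 = 26 overall.
Running totals: Ab7 ends at 1, Abm ends at 3, Csus4 ends at 7, Cadd9 ends at 13, F#6 ends at 16, Bm7 ends at 23, C6 ends at 25, Ebmaj7 ends at 26.
Beat 26 falls within Ebmaj7.

Ebmaj7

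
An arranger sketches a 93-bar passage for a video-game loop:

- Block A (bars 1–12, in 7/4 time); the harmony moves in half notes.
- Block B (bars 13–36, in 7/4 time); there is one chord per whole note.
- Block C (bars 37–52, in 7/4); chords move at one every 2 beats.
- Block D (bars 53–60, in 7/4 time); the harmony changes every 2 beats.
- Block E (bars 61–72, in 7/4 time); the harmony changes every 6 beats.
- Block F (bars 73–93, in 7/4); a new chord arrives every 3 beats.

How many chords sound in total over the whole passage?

231 chords

A: 12·7 = 84 beats, 84/2 = 42 chords.
B: 24·7 = 168 beats, 168/4 = 42 chords.
C: 16·7 = 112 beats, 112/2 = 56 chords.
D: 8·7 = 56 beats, 56/2 = 28 chords.
E: 12·7 = 84 beats, 84/6 = 14 chords.
F: 21·7 = 147 beats, 147/3 = 49 chords.
Total: 42 + 42 + 56 + 28 + 14 + 49 = 231.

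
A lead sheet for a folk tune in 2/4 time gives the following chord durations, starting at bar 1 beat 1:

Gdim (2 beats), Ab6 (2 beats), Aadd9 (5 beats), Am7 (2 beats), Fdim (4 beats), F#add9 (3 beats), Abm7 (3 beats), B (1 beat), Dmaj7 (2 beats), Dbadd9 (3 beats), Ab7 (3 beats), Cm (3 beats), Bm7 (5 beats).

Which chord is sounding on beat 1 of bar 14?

Dbadd9

Beat 1 of bar 14 is beat (14−1)×2 + 1 = 27 overall.
Running totals: Gdim ends at 2, Ab6 ends at 4, Aadd9 ends at 9, Am7 ends at 11, Fdim ends at 15, F#add9 ends at 18, Abm7 ends at 21, B ends at 22, Dmaj7 ends at 24, Dbadd9 ends at 27.
Beat 27 falls within Dbadd9.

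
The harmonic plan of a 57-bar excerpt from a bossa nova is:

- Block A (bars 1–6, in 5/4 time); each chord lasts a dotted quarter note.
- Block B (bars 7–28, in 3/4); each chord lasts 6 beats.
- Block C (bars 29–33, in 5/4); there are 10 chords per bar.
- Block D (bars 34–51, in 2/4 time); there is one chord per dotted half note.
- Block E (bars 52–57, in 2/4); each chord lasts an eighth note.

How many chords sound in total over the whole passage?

A has 30 beats and chords last 1.5 each, so 20 chords.
B has 66 beats and chords last 6 each, so 11 chords.
C has 25 beats and chords last 0.5 each, so 50 chords.
D has 36 beats and chords last 3 each, so 12 chords.
E has 12 beats and chords last 0.5 each, so 24 chords.
Total: 20 + 11 + 50 + 12 + 24 = 117.

117 chords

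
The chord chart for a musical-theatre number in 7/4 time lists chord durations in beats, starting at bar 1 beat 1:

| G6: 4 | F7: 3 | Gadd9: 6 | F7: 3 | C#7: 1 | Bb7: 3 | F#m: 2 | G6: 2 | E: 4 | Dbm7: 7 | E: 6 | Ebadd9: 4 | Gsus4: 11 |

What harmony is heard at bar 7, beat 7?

Beat 7 of bar 7 is beat (7−1)×7 + 7 = 49 overall.
Running totals: G6 ends at 4, F7 ends at 7, Gadd9 ends at 13, F7 ends at 16, C#7 ends at 17, Bb7 ends at 20, F#m ends at 22, G6 ends at 24, E ends at 28, Dbm7 ends at 35, E ends at 41, Ebadd9 ends at 45, Gsus4 ends at 56.
Beat 49 falls within Gsus4.

Gsus4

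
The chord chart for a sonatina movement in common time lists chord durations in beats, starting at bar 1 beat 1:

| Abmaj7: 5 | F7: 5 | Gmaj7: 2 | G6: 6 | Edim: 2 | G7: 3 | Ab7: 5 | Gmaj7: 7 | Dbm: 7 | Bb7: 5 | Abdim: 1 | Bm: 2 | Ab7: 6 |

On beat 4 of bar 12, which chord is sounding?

Beat 4 of bar 12 is beat (12−1)×4 + 4 = 48 overall.
Running totals: Abmaj7 ends at 5, F7 ends at 10, Gmaj7 ends at 12, G6 ends at 18, Edim ends at 20, G7 ends at 23, Ab7 ends at 28, Gmaj7 ends at 35, Dbm ends at 42, Bb7 ends at 47, Abdim ends at 48.
Beat 48 falls within Abdim.

Abdim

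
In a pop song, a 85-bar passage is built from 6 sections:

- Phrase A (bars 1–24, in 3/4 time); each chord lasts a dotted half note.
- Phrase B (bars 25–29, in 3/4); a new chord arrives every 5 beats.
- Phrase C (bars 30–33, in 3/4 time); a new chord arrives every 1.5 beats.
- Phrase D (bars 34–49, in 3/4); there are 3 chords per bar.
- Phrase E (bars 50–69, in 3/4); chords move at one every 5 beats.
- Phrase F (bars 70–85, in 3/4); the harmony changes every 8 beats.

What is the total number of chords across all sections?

101 chords

A: 24·3 = 72 beats, 72/3 = 24 chords.
B: 5·3 = 15 beats, 15/5 = 3 chords.
C: 4·3 = 12 beats, 12/1.5 = 8 chords.
D: 16·3 = 48 beats, 48/1 = 48 chords.
E: 20·3 = 60 beats, 60/5 = 12 chords.
F: 16·3 = 48 beats, 48/8 = 6 chords.
Total: 24 + 3 + 8 + 48 + 12 + 6 = 101.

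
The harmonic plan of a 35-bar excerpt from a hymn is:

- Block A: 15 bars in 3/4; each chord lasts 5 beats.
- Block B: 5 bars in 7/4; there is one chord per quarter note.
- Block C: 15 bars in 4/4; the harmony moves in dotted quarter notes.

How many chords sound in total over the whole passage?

84 chords

A: 15 bars × 3 beats = 45 beats; 5 beats/chord → 9 chords.
B: 5 bars × 7 beats = 35 beats; 1 beat/chord → 35 chords.
C: 15 bars × 4 beats = 60 beats; 1.5 beats/chord → 40 chords.
Total: 9 + 35 + 40 = 84.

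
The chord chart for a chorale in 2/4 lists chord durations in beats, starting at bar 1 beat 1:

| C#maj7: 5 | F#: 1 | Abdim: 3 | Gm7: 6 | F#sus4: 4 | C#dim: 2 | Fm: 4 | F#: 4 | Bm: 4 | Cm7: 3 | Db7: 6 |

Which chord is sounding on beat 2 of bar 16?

Beat 2 of bar 16 is beat (16−1)×2 + 2 = 32 overall.
Running totals: C#maj7 ends at 5, F# ends at 6, Abdim ends at 9, Gm7 ends at 15, F#sus4 ends at 19, C#dim ends at 21, Fm ends at 25, F# ends at 29, Bm ends at 33.
Beat 32 falls within Bm.

Bm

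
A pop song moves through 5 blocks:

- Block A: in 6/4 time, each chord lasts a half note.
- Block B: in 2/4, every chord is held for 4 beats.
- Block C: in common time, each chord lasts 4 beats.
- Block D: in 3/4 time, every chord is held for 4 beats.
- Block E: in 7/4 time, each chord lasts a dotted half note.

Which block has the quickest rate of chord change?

Block A

A: 6/2 = 3 chords/bar.
B: 2/4 = 0.5 chords/bar.
C: 4/4 = 1 chord/bar.
D: 3/4 = 0.75 chords/bar.
E: 7/3 = 7/3 chords/bar.
Fastest is A at 3 chords/bar.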